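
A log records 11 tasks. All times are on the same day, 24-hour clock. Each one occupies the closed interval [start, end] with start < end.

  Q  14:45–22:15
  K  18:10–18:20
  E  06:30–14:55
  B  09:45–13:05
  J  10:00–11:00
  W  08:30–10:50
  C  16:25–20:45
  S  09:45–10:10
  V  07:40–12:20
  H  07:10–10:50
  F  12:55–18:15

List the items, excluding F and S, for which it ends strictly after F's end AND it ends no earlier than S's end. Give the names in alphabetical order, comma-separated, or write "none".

C, K, Q

Conditions: its end is strictly after F's end (X.end > 18:15) AND its end is no earlier than S's end (X.end >= 10:10).
B: end 13:05 > 18:15? ✗; end 13:05 >= 10:10? ✓ → no.
C: end 20:45 > 18:15? ✓; end 20:45 >= 10:10? ✓ → yes.
E: end 14:55 > 18:15? ✗; end 14:55 >= 10:10? ✓ → no.
H: end 10:50 > 18:15? ✗; end 10:50 >= 10:10? ✓ → no.
J: end 11:00 > 18:15? ✗; end 11:00 >= 10:10? ✓ → no.
K: end 18:20 > 18:15? ✓; end 18:20 >= 10:10? ✓ → yes.
Q: end 22:15 > 18:15? ✓; end 22:15 >= 10:10? ✓ → yes.
V: end 12:20 > 18:15? ✗; end 12:20 >= 10:10? ✓ → no.
W: end 10:50 > 18:15? ✗; end 10:50 >= 10:10? ✓ → no.
Result: C, K, Q.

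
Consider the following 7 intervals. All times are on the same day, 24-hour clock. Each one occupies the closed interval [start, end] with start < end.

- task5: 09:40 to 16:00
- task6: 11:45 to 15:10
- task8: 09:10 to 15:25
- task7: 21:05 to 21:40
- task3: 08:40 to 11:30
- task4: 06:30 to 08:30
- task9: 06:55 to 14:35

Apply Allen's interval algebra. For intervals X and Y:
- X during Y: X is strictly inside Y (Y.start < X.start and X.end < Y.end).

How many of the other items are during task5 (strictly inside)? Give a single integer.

Target task5 = [09:40, 16:00].
task3 [08:40, 11:30] → overlaps → no.
task4 [06:30, 08:30] → before → no.
task6 [11:45, 15:10] → during → counts.
task7 [21:05, 21:40] → after → no.
task8 [09:10, 15:25] → overlaps → no.
task9 [06:55, 14:35] → overlaps → no.
Total: 1.

1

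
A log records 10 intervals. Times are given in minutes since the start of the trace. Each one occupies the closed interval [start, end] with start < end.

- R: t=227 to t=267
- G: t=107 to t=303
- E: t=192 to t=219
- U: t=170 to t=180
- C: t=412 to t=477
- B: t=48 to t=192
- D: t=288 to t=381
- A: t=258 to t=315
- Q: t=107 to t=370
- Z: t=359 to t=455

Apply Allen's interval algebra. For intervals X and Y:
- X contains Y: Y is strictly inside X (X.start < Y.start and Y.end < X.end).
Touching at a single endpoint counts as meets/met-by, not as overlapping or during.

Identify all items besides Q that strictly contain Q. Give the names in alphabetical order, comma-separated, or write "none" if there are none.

none

Target Q = [t=107, t=370].
A [t=258, t=315] → during → no.
B [t=48, t=192] → overlaps → no.
C [t=412, t=477] → after → no.
D [t=288, t=381] → overlapped-by → no.
E [t=192, t=219] → during → no.
G [t=107, t=303] → starts → no.
R [t=227, t=267] → during → no.
U [t=170, t=180] → during → no.
Z [t=359, t=455] → overlapped-by → no.
Result: none.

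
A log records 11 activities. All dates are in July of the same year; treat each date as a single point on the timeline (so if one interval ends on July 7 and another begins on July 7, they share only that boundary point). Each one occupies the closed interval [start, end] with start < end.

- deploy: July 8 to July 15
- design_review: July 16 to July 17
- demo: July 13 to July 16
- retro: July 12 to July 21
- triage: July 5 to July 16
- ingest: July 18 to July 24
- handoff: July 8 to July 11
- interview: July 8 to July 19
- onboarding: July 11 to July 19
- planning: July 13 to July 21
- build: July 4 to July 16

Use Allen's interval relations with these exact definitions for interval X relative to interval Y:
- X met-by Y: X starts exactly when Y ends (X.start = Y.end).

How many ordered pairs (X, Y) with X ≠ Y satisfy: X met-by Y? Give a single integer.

Checking all 110 ordered pairs for relation 'met-by'; matching pairs in alphabetical order:
(design_review, build): design_review met-by build ✓
(design_review, demo): design_review met-by demo ✓
(design_review, triage): design_review met-by triage ✓
(onboarding, handoff): onboarding met-by handoff ✓
Count: 4.

4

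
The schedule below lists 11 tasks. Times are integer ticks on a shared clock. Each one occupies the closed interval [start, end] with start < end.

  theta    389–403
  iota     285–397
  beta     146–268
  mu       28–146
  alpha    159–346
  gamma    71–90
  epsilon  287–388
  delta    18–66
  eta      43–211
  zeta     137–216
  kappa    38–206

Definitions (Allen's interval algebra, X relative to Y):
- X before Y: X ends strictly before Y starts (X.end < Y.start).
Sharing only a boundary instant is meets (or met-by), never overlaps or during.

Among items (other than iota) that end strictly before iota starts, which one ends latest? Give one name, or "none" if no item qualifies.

beta

Target iota = [285, 397].
alpha [159, 346] → overlaps → excluded.
beta [146, 268] → before → candidate.
delta [18, 66] → before → candidate.
epsilon [287, 388] → during → excluded.
eta [43, 211] → before → candidate.
gamma [71, 90] → before → candidate.
kappa [38, 206] → before → candidate.
mu [28, 146] → before → candidate.
theta [389, 403] → overlapped-by → excluded.
zeta [137, 216] → before → candidate.
Among candidates, latest end is 268 → beta.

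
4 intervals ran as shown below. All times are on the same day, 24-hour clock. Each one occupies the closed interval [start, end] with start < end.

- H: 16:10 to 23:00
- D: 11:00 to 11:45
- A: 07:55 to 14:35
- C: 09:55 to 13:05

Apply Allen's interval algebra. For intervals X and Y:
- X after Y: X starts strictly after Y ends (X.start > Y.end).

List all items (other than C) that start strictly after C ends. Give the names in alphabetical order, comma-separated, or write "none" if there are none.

Target C = [09:55, 13:05].
A [07:55, 14:35] → contains → no.
D [11:00, 11:45] → during → no.
H [16:10, 23:00] → after → yes.
Result: H.

H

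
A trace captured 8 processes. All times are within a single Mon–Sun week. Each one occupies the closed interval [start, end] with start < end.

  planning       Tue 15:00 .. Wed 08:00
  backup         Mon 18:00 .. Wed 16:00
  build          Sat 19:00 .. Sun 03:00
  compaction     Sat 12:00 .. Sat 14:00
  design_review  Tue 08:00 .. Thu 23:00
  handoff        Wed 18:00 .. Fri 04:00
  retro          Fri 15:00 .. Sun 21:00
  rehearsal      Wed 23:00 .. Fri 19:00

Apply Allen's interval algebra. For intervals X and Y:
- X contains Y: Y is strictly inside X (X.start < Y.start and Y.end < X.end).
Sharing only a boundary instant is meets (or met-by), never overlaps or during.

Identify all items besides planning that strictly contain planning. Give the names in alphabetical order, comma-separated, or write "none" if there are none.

backup, design_review

Target planning = [Tue 15:00, Wed 08:00].
backup [Mon 18:00, Wed 16:00] → contains → yes.
build [Sat 19:00, Sun 03:00] → after → no.
compaction [Sat 12:00, Sat 14:00] → after → no.
design_review [Tue 08:00, Thu 23:00] → contains → yes.
handoff [Wed 18:00, Fri 04:00] → after → no.
rehearsal [Wed 23:00, Fri 19:00] → after → no.
retro [Fri 15:00, Sun 21:00] → after → no.
Result: backup, design_review.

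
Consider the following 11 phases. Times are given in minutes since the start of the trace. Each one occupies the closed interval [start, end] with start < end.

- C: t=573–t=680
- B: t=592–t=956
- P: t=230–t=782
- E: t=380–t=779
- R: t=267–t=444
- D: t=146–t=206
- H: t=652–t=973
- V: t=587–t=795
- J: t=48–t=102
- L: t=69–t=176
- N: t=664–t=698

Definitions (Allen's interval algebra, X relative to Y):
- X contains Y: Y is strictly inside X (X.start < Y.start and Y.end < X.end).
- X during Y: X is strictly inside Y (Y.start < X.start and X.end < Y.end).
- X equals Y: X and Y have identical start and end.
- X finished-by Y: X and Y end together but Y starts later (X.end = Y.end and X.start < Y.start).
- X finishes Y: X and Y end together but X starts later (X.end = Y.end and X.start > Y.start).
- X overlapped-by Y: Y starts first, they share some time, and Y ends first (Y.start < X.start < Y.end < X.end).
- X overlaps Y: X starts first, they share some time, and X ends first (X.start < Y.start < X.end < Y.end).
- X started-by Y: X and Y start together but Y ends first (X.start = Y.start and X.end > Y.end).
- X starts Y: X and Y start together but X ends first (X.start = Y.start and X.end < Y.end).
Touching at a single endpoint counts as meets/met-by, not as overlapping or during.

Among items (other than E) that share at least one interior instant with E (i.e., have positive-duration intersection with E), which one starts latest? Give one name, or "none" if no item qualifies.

Target E = [t=380, t=779].
B [t=592, t=956] → overlapped-by → candidate.
C [t=573, t=680] → during → candidate.
D [t=146, t=206] → before → excluded.
H [t=652, t=973] → overlapped-by → candidate.
J [t=48, t=102] → before → excluded.
L [t=69, t=176] → before → excluded.
N [t=664, t=698] → during → candidate.
P [t=230, t=782] → contains → candidate.
R [t=267, t=444] → overlaps → candidate.
V [t=587, t=795] → overlapped-by → candidate.
Among candidates, latest start is t=664 → N.

N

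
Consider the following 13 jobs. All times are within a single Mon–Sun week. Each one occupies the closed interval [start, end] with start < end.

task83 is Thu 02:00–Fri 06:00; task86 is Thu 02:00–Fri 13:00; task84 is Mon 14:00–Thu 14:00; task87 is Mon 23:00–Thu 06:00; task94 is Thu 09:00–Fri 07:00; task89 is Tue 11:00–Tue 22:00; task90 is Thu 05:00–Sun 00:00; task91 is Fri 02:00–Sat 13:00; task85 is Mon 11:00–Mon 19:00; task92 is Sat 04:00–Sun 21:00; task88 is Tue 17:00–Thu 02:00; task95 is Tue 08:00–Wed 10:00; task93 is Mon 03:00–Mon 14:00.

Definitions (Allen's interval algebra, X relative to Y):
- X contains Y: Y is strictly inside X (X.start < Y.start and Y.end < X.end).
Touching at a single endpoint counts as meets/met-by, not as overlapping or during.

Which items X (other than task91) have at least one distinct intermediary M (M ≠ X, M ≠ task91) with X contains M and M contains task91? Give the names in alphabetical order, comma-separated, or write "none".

Target task91 = [Fri 02:00, Sat 13:00].
Intermediaries M with M contains task91: task90.
Via task90 — items with X contains task90: none.
Union: none.

none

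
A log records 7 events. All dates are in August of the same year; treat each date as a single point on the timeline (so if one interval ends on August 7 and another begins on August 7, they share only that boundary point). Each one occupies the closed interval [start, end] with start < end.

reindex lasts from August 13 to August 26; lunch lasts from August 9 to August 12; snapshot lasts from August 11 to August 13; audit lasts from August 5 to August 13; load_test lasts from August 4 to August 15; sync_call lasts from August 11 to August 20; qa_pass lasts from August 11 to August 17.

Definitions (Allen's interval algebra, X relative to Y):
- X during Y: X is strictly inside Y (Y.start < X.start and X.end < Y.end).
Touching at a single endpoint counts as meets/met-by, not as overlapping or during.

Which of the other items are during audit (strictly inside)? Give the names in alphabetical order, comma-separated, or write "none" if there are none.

lunch

Target audit = [August 5, August 13].
load_test [August 4, August 15] → contains → no.
lunch [August 9, August 12] → during → yes.
qa_pass [August 11, August 17] → overlapped-by → no.
reindex [August 13, August 26] → met-by → no.
snapshot [August 11, August 13] → finishes → no.
sync_call [August 11, August 20] → overlapped-by → no.
Result: lunch.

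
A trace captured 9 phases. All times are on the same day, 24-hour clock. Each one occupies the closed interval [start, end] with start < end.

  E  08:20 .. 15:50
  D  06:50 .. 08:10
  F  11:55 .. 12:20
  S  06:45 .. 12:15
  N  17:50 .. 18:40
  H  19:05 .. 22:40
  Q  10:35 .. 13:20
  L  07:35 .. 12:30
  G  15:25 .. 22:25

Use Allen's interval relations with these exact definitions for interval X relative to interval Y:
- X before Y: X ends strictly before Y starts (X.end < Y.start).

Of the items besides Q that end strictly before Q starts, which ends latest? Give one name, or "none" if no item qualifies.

D

Target Q = [10:35, 13:20].
D [06:50, 08:10] → before → candidate.
E [08:20, 15:50] → contains → excluded.
F [11:55, 12:20] → during → excluded.
G [15:25, 22:25] → after → excluded.
H [19:05, 22:40] → after → excluded.
L [07:35, 12:30] → overlaps → excluded.
N [17:50, 18:40] → after → excluded.
S [06:45, 12:15] → overlaps → excluded.
Among candidates, latest end is 08:10 → D.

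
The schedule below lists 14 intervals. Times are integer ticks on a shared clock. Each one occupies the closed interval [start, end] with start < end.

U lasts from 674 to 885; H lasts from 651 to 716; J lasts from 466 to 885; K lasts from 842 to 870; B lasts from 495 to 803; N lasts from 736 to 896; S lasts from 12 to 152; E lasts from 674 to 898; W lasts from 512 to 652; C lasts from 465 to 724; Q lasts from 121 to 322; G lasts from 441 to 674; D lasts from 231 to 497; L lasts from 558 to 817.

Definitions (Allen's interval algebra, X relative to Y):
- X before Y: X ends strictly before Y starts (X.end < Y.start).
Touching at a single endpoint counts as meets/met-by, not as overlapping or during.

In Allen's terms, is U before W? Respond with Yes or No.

U = [674, 885], W = [512, 652].
Actual relation of U to W: after.
Asked whether 'before' holds → No.

No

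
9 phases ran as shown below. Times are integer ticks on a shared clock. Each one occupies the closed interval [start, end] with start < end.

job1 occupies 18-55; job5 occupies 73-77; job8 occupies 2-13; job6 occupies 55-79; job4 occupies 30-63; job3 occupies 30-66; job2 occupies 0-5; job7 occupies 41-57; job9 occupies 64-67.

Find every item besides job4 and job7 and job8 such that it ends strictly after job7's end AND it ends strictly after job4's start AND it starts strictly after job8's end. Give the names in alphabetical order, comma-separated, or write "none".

Conditions: its end is strictly after job7's end (X.end > 57) AND its end is strictly after job4's start (X.end > 30) AND its start is strictly after job8's end (X.start > 13).
job1: end 55 > 57? ✗; end 55 > 30? ✓; start 18 > 13? ✓ → no.
job2: end 5 > 57? ✗; end 5 > 30? ✗; start 0 > 13? ✗ → no.
job3: end 66 > 57? ✓; end 66 > 30? ✓; start 30 > 13? ✓ → yes.
job5: end 77 > 57? ✓; end 77 > 30? ✓; start 73 > 13? ✓ → yes.
job6: end 79 > 57? ✓; end 79 > 30? ✓; start 55 > 13? ✓ → yes.
job9: end 67 > 57? ✓; end 67 > 30? ✓; start 64 > 13? ✓ → yes.
Result: job3, job5, job6, job9.

job3, job5, job6, job9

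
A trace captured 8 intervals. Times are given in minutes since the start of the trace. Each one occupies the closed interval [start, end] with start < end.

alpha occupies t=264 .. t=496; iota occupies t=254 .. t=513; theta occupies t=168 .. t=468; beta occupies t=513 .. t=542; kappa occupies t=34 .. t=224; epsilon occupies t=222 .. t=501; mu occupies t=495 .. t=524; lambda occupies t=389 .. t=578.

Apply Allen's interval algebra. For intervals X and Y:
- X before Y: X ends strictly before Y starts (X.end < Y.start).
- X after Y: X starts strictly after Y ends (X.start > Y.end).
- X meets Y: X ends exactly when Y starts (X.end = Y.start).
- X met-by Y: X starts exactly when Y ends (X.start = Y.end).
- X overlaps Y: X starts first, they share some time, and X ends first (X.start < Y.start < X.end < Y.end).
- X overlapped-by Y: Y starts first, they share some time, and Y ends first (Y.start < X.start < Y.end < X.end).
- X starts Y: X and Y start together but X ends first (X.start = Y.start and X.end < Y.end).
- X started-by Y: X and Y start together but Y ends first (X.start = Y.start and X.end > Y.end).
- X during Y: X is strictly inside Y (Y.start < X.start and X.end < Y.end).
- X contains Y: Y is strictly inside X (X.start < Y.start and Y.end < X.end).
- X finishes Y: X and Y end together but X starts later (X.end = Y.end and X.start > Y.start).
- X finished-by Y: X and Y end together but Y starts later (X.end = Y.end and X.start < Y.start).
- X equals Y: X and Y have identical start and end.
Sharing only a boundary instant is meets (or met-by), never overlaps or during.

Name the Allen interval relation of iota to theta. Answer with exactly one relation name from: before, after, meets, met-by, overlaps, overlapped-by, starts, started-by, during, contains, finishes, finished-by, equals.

overlapped-by

iota = [t=254, t=513]; theta = [t=168, t=468].
Compare endpoints: iota.start > theta.start, iota.start < theta.end, iota.end > theta.start, iota.end > theta.end.
That pattern is 'overlapped-by'.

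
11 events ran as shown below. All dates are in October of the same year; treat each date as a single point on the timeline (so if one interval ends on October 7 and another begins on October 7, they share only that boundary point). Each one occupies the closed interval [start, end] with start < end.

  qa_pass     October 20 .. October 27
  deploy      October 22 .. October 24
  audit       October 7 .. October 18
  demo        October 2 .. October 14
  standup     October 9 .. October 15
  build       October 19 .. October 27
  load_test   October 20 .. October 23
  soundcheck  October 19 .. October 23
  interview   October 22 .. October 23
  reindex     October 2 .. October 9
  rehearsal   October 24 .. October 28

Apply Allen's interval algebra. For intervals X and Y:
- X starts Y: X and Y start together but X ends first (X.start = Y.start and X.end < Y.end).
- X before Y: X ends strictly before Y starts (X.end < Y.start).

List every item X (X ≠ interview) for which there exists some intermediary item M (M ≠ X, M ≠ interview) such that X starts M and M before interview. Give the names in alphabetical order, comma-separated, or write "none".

Target interview = [October 22, October 23].
Intermediaries M with M before interview: audit, demo, reindex, standup.
Via audit — items with X starts audit: none.
Via demo — items with X starts demo: reindex.
Via reindex — items with X starts reindex: none.
Via standup — items with X starts standup: none.
Union: reindex.

reindex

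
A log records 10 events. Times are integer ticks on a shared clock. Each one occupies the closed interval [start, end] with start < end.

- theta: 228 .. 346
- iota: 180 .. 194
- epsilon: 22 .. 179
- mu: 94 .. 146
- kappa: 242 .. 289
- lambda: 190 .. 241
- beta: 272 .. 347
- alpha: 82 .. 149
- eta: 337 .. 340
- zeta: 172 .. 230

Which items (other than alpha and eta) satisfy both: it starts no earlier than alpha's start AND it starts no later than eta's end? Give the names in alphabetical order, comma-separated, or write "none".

beta, iota, kappa, lambda, mu, theta, zeta

Conditions: its start is no earlier than alpha's start (X.start >= 82) AND its start is no later than eta's end (X.start <= 340).
beta: start 272 >= 82? ✓; start 272 <= 340? ✓ → yes.
epsilon: start 22 >= 82? ✗; start 22 <= 340? ✓ → no.
iota: start 180 >= 82? ✓; start 180 <= 340? ✓ → yes.
kappa: start 242 >= 82? ✓; start 242 <= 340? ✓ → yes.
lambda: start 190 >= 82? ✓; start 190 <= 340? ✓ → yes.
mu: start 94 >= 82? ✓; start 94 <= 340? ✓ → yes.
theta: start 228 >= 82? ✓; start 228 <= 340? ✓ → yes.
zeta: start 172 >= 82? ✓; start 172 <= 340? ✓ → yes.
Result: beta, iota, kappa, lambda, mu, theta, zeta.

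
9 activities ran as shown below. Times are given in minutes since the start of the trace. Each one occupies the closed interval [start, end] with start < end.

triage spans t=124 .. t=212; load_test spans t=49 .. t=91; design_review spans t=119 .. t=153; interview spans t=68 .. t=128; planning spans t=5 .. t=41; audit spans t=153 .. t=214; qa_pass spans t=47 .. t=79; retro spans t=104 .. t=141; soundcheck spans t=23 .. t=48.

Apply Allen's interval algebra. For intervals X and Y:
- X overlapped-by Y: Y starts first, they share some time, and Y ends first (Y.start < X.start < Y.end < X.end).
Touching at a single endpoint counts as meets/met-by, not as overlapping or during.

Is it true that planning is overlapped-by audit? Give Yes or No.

No

planning = [t=5, t=41], audit = [t=153, t=214].
Actual relation of planning to audit: before.
Asked whether 'overlapped-by' holds → No.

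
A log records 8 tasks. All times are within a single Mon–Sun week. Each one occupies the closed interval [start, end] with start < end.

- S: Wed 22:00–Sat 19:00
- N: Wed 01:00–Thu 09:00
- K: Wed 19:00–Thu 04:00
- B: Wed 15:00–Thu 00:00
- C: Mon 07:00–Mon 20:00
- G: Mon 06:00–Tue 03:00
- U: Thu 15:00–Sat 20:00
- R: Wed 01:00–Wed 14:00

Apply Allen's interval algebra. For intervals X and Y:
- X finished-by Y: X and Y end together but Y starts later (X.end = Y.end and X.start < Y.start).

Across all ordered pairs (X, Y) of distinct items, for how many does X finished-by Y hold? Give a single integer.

Checking all 56 ordered pairs for relation 'finished-by'; matching pairs in alphabetical order:
No pair satisfies it.
Count: 0.

0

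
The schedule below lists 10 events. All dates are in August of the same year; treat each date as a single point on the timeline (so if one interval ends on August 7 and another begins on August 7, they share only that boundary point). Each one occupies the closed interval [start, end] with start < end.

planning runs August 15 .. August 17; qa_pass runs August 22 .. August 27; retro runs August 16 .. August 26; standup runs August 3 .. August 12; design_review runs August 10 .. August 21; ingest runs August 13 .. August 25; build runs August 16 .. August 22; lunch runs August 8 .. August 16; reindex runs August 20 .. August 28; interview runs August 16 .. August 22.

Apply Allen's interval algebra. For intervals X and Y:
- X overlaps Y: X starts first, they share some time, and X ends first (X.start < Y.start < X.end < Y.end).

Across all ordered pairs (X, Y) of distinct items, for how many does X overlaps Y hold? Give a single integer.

Checking all 90 ordered pairs for relation 'overlaps'; matching pairs in alphabetical order:
(build, reindex): build overlaps reindex ✓
(design_review, build): design_review overlaps build ✓
(design_review, ingest): design_review overlaps ingest ✓
(design_review, interview): design_review overlaps interview ✓
(design_review, reindex): design_review overlaps reindex ✓
(design_review, retro): design_review overlaps retro ✓
(ingest, qa_pass): ingest overlaps qa_pass ✓
(ingest, reindex): ingest overlaps reindex ✓
(ingest, retro): ingest overlaps retro ✓
(interview, reindex): interview overlaps reindex ✓
(lunch, design_review): lunch overlaps design_review ✓
(lunch, ingest): lunch overlaps ingest ✓
(lunch, planning): lunch overlaps planning ✓
(planning, build): planning overlaps build ✓
(planning, interview): planning overlaps interview ✓
(planning, retro): planning overlaps retro ✓
(retro, qa_pass): retro overlaps qa_pass ✓
(retro, reindex): retro overlaps reindex ✓
(standup, design_review): standup overlaps design_review ✓
(standup, lunch): standup overlaps lunch ✓
Count: 20.

20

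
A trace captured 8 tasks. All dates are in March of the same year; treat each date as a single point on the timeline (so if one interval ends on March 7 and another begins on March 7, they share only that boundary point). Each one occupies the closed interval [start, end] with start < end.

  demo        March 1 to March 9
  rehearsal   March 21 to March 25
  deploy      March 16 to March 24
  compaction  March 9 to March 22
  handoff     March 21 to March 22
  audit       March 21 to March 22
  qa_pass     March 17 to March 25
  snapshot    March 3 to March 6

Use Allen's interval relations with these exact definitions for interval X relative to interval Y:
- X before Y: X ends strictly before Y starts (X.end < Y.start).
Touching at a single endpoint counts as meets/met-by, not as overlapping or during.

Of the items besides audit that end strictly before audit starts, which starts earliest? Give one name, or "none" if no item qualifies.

demo

Target audit = [March 21, March 22].
compaction [March 9, March 22] → finished-by → excluded.
demo [March 1, March 9] → before → candidate.
deploy [March 16, March 24] → contains → excluded.
handoff [March 21, March 22] → equals → excluded.
qa_pass [March 17, March 25] → contains → excluded.
rehearsal [March 21, March 25] → started-by → excluded.
snapshot [March 3, March 6] → before → candidate.
Among candidates, earliest start is March 1 → demo.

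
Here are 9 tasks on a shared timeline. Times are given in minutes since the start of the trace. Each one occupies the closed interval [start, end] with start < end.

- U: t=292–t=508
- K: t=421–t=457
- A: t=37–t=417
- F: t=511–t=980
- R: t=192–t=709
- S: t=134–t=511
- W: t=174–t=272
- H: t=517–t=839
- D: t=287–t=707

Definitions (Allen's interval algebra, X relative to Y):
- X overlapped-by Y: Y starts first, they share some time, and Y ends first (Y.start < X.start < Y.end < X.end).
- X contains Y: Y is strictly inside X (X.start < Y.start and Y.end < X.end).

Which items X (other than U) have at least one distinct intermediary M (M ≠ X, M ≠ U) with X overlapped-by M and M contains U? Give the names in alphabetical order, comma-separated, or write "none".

Target U = [t=292, t=508].
Intermediaries M with M contains U: D, R, S.
Via D — items with X overlapped-by D: F, H.
Via R — items with X overlapped-by R: F, H.
Via S — items with X overlapped-by S: D, R.
Union: D, F, H, R.

D, F, H, R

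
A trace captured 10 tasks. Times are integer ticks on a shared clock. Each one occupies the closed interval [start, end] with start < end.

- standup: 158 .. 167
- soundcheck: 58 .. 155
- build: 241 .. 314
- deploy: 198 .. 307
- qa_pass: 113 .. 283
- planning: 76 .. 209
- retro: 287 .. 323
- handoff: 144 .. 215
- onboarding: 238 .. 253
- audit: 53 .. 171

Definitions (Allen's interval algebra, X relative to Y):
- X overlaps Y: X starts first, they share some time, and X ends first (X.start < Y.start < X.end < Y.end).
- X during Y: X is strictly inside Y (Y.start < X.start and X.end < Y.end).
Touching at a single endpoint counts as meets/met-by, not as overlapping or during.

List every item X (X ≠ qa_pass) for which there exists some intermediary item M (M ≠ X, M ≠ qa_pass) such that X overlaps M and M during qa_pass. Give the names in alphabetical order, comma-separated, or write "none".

Target qa_pass = [113, 283].
Intermediaries M with M during qa_pass: handoff, onboarding, standup.
Via handoff — items with X overlaps handoff: audit, planning, soundcheck.
Via onboarding — items with X overlaps onboarding: none.
Via standup — items with X overlaps standup: none.
Union: audit, planning, soundcheck.

audit, planning, soundcheck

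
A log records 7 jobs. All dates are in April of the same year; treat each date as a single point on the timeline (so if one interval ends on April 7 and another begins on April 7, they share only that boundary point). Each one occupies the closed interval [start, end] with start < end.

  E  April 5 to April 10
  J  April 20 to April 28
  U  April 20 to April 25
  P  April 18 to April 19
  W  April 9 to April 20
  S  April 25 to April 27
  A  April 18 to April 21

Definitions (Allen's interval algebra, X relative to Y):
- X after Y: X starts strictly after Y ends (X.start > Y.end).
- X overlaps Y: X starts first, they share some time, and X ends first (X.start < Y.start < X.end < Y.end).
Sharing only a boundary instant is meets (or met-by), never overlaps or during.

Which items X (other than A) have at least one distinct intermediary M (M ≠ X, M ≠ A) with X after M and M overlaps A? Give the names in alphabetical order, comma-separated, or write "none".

Target A = [April 18, April 21].
Intermediaries M with M overlaps A: W.
Via W — items with X after W: S.
Union: S.

S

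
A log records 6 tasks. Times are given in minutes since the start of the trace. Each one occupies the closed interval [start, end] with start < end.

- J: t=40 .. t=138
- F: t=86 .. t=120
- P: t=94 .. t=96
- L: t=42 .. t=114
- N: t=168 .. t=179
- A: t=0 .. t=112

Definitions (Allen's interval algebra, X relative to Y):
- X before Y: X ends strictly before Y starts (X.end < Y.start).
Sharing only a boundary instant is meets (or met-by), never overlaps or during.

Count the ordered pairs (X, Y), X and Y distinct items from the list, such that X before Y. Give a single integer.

Checking all 30 ordered pairs for relation 'before'; matching pairs in alphabetical order:
(A, N): A before N ✓
(F, N): F before N ✓
(J, N): J before N ✓
(L, N): L before N ✓
(P, N): P before N ✓
Count: 5.

5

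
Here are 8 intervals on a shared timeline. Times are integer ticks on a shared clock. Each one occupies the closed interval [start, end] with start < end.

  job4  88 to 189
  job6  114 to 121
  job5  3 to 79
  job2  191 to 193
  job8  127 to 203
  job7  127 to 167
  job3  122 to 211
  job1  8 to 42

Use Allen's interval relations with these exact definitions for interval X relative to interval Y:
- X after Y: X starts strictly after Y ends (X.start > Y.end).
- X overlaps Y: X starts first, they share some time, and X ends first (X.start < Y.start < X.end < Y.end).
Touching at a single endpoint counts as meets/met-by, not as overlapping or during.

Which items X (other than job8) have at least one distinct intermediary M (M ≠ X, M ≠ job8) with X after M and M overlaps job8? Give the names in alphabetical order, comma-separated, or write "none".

job2

Target job8 = [127, 203].
Intermediaries M with M overlaps job8: job4.
Via job4 — items with X after job4: job2.
Union: job2.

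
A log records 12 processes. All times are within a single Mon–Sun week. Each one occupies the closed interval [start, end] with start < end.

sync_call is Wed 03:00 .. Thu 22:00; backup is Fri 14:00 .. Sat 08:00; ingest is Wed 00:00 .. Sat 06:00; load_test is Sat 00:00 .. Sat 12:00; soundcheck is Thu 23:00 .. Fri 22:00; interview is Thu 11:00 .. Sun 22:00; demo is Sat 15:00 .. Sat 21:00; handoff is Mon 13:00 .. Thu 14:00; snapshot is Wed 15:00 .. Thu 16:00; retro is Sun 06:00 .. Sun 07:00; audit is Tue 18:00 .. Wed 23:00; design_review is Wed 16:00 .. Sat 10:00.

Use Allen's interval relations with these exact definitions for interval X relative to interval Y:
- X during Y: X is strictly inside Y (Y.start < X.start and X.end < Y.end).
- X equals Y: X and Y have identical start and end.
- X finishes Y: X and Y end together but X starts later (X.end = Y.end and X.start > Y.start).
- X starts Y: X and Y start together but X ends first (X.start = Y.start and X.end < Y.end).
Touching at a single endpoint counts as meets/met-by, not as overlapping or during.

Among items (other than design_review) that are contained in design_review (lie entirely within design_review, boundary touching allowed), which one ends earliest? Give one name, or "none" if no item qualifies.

Target design_review = [Wed 16:00, Sat 10:00].
audit [Tue 18:00, Wed 23:00] → overlaps → excluded.
backup [Fri 14:00, Sat 08:00] → during → candidate.
demo [Sat 15:00, Sat 21:00] → after → excluded.
handoff [Mon 13:00, Thu 14:00] → overlaps → excluded.
ingest [Wed 00:00, Sat 06:00] → overlaps → excluded.
interview [Thu 11:00, Sun 22:00] → overlapped-by → excluded.
load_test [Sat 00:00, Sat 12:00] → overlapped-by → excluded.
retro [Sun 06:00, Sun 07:00] → after → excluded.
snapshot [Wed 15:00, Thu 16:00] → overlaps → excluded.
soundcheck [Thu 23:00, Fri 22:00] → during → candidate.
sync_call [Wed 03:00, Thu 22:00] → overlaps → excluded.
Among candidates, earliest end is Fri 22:00 → soundcheck.

soundcheck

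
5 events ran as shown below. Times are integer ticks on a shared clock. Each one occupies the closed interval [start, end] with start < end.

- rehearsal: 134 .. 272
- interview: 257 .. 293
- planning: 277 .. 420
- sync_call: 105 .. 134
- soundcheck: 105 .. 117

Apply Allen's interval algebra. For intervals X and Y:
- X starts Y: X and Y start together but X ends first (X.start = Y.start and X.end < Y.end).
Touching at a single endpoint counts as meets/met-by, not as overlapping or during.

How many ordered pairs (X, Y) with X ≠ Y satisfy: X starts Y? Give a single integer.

Checking all 20 ordered pairs for relation 'starts'; matching pairs in alphabetical order:
(soundcheck, sync_call): soundcheck starts sync_call ✓
Count: 1.

1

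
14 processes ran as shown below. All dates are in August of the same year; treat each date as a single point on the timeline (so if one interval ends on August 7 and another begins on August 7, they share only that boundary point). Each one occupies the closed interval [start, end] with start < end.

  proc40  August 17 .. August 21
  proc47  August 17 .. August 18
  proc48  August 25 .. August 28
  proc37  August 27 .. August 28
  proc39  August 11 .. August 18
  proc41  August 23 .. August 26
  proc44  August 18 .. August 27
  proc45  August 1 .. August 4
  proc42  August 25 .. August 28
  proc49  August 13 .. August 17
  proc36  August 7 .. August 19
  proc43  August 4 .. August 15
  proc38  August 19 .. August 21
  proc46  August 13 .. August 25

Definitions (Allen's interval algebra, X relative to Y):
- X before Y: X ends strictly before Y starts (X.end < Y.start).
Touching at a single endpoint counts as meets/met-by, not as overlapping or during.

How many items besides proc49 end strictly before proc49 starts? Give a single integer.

Target proc49 = [August 13, August 17].
proc36 [August 7, August 19] → contains → no.
proc37 [August 27, August 28] → after → no.
proc38 [August 19, August 21] → after → no.
proc39 [August 11, August 18] → contains → no.
proc40 [August 17, August 21] → met-by → no.
proc41 [August 23, August 26] → after → no.
proc42 [August 25, August 28] → after → no.
proc43 [August 4, August 15] → overlaps → no.
proc44 [August 18, August 27] → after → no.
proc45 [August 1, August 4] → before → counts.
proc46 [August 13, August 25] → started-by → no.
proc47 [August 17, August 18] → met-by → no.
proc48 [August 25, August 28] → after → no.
Total: 1.

1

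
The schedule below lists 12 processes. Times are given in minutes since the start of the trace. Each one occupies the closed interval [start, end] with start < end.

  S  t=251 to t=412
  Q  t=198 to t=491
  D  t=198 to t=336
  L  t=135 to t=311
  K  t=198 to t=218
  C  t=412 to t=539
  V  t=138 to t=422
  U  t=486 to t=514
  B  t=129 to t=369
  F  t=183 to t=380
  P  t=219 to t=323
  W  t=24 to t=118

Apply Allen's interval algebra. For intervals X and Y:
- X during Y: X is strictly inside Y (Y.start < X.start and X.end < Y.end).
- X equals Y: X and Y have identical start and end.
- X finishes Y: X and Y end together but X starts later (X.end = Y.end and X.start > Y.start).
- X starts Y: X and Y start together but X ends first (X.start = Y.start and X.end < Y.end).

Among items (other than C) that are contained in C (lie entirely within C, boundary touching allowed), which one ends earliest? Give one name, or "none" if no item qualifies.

Target C = [t=412, t=539].
B [t=129, t=369] → before → excluded.
D [t=198, t=336] → before → excluded.
F [t=183, t=380] → before → excluded.
K [t=198, t=218] → before → excluded.
L [t=135, t=311] → before → excluded.
P [t=219, t=323] → before → excluded.
Q [t=198, t=491] → overlaps → excluded.
S [t=251, t=412] → meets → excluded.
U [t=486, t=514] → during → candidate.
V [t=138, t=422] → overlaps → excluded.
W [t=24, t=118] → before → excluded.
Among candidates, earliest end is t=514 → U.

U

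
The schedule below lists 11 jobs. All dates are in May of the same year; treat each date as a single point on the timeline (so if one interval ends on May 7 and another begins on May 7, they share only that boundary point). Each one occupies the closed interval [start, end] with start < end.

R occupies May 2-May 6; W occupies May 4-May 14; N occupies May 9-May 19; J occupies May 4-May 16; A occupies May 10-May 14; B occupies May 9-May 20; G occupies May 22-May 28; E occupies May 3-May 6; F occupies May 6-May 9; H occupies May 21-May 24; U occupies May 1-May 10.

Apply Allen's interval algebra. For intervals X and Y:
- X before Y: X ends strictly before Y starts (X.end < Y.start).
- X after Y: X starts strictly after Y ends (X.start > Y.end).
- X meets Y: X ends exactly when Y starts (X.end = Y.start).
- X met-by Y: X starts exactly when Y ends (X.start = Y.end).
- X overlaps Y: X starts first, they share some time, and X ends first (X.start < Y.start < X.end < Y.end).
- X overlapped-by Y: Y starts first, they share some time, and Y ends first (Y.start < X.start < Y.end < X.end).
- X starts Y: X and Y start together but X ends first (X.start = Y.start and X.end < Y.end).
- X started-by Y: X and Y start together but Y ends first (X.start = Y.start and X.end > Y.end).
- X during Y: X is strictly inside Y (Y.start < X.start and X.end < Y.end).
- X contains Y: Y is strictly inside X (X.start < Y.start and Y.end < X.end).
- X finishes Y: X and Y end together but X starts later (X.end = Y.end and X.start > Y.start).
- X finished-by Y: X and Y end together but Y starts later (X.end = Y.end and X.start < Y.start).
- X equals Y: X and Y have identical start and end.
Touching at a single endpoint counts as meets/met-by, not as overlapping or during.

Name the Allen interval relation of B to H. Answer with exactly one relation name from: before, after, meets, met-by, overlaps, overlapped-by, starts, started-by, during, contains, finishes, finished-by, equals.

B = [May 9, May 20]; H = [May 21, May 24].
Compare endpoints: B.start < H.start, B.start < H.end, B.end < H.start, B.end < H.end.
That pattern is 'before'.

before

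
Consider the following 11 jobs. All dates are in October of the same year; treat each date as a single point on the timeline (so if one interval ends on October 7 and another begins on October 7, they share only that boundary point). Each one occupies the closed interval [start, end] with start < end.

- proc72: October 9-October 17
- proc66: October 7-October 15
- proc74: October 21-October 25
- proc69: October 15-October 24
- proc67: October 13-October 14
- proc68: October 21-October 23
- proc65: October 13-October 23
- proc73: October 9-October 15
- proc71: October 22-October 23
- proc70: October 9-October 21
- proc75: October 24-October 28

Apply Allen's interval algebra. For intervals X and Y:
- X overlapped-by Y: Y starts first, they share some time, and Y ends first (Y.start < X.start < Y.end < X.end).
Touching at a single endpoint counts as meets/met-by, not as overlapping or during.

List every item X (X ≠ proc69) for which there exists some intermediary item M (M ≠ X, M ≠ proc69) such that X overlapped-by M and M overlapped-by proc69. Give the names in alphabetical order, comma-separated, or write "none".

Target proc69 = [October 15, October 24].
Intermediaries M with M overlapped-by proc69: proc74.
Via proc74 — items with X overlapped-by proc74: proc75.
Union: proc75.

proc75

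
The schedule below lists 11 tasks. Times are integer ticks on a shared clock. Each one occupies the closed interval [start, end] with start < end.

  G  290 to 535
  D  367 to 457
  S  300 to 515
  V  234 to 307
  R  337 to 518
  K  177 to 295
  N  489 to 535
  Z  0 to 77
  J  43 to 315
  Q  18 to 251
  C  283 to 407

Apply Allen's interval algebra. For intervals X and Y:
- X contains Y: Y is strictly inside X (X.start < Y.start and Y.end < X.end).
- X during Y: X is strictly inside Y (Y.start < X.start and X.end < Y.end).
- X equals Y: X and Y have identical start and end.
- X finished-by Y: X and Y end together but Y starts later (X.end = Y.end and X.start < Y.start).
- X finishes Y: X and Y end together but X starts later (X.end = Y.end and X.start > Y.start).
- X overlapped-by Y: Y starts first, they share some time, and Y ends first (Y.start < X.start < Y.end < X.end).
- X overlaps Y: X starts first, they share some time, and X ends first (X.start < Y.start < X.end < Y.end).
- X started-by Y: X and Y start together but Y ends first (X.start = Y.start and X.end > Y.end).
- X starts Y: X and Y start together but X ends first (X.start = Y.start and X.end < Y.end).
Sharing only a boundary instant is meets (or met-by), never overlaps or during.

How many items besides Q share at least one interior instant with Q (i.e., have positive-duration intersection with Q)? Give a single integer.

Target Q = [18, 251].
C [283, 407] → after → no.
D [367, 457] → after → no.
G [290, 535] → after → no.
J [43, 315] → overlapped-by → counts.
K [177, 295] → overlapped-by → counts.
N [489, 535] → after → no.
R [337, 518] → after → no.
S [300, 515] → after → no.
V [234, 307] → overlapped-by → counts.
Z [0, 77] → overlaps → counts.
Total: 4.

4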